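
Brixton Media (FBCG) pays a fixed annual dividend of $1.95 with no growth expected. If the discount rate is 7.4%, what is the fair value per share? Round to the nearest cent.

Zero-growth DDM (perpetuity): P₀ = D/r = 1.95 / 0.074 = 26.3514

$26.35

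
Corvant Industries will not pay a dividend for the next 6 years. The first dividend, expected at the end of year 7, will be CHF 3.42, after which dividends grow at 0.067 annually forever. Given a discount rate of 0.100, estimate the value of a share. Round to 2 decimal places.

CHF 58.50

Deferred-dividend DDM. At t=6 the remaining stream is a growing perpetuity with first payment D_7 = 3.42.
V_6 = D_7/(r−g) = 3.42/(0.1−0.067) = 103.6364
P₀ = V_6/(1+r)^6 = 103.6364/(1+0.1)^6 = 58.5000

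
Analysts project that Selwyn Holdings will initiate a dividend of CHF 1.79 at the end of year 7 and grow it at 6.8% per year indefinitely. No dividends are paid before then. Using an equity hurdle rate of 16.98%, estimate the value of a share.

Deferred-dividend DDM. At t=6 the remaining stream is a growing perpetuity with first payment D_7 = 1.79.
V_6 = D_7/(r−g) = 1.79/(0.1698−0.068) = 17.5835
P₀ = V_6/(1+r)^6 = 17.5835/(1+0.1698)^6 = 6.8618

CHF 6.86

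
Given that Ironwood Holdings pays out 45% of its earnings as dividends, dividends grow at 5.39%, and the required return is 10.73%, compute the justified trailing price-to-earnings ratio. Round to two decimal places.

Justified trailing P/E = b(1+g)/(r−g) = 0.45×(1+0.0539)/(0.1073−0.0539) = 8.8812

8.88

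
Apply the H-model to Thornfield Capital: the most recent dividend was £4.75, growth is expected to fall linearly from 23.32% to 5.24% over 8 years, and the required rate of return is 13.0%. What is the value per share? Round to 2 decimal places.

H-model: P₀ = D₀[(1+g_L) + H(g_S−g_L)]/(r−g_L), with H = 8/2 = 4.
P₀ = 4.75 × [(1+0.0524) + 4×(0.2332−0.0524)] / (0.13−0.0524)
   = 4.75 × 1.7756 / 0.0776 = 108.6869

£108.69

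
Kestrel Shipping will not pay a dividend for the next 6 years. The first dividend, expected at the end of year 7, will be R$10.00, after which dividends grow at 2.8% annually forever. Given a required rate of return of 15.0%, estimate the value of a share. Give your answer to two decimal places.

Deferred-dividend DDM. At t=6 the remaining stream is a growing perpetuity with first payment D_7 = 10.00.
V_6 = D_7/(r−g) = 10.00/(0.15−0.028) = 81.9672
P₀ = V_6/(1+r)^6 = 81.9672/(1+0.15)^6 = 35.4367

R$35.44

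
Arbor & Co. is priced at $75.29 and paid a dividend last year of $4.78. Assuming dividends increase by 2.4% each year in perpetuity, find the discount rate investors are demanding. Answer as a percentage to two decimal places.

Rearranging the constant-growth DDM: r = D₁/P₀ + g.
D₁ = 4.78 × (1 + 0.024) = 4.8947.
r = 4.8947 / 75.29 + 0.024 = 0.06501 + 0.024 = 0.08901

8.90%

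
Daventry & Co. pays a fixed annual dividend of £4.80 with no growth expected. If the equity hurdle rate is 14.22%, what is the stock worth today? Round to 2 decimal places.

Zero-growth DDM (perpetuity): P₀ = D/r = 4.80 / 0.1422 = 33.7553

£33.76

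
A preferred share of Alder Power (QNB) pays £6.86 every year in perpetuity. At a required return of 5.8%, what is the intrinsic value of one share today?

Zero-growth DDM (perpetuity): P₀ = D/r = 6.86 / 0.058 = 118.2759

£118.28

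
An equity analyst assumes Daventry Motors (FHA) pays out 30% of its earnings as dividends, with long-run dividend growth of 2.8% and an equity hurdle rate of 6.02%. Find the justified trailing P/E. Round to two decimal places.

Justified trailing P/E = b(1+g)/(r−g) = 0.30×(1+0.028)/(0.0602−0.028) = 9.5776

9.58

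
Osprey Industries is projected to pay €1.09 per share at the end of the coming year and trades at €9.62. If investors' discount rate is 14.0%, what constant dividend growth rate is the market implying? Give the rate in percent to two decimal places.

From P₀ = D₁/(r − g), the implied growth is g = r − D₁/P₀.
g = 0.14 − 1.09/9.62 = 0.14 − 0.11331 = 0.02669

2.67%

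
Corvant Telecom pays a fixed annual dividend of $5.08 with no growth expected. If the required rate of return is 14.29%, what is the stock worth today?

Zero-growth DDM (perpetuity): P₀ = D/r = 5.08 / 0.1429 = 35.5493

$35.55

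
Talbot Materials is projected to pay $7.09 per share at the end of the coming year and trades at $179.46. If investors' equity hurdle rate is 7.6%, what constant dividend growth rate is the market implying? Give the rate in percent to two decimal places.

3.65%

From P₀ = D₁/(r − g), the implied growth is g = r − D₁/P₀.
g = 0.076 − 7.09/179.46 = 0.076 − 0.03951 = 0.03649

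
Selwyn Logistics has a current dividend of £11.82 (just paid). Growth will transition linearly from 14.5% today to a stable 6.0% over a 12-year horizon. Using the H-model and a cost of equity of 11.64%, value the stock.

£329.03

H-model: P₀ = D₀[(1+g_L) + H(g_S−g_L)]/(r−g_L), with H = 12/2 = 6.
P₀ = 11.82 × [(1+0.06) + 6×(0.145−0.06)] / (0.1164−0.06)
   = 11.82 × 1.5700 / 0.0564 = 329.0319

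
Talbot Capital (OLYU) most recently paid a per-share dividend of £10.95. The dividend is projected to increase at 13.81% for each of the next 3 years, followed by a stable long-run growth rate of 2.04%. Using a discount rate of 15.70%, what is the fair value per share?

£109.64

Two-stage DDM. Project D₁…D_3 at 0.1381, terminal growth 0.0204, discount at r = 0.157.
D_1 = 12.4622
D_2 = 14.1832
D_3 = 16.1419
Terminal value at t=3: TV = D_4/(r−g) = 16.4712/(0.157−0.0204) = 120.5800
P₀ = 12.4622/(1+0.157)^1 + 14.1832/(1+0.157)^2 + 16.1419/(1+0.157)^3 + 120.5800/(1+0.157)^3 = 109.6414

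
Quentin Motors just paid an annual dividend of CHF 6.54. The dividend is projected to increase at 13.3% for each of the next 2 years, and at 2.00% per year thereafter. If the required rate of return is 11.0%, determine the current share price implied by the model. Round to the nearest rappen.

Two-stage DDM. Project D₁…D_2 at 0.133, terminal growth 0.02, discount at r = 0.11.
D_1 = 7.4098
D_2 = 8.3953
Terminal value at t=2: TV = D_3/(r−g) = 8.5632/(0.11−0.02) = 95.1470
P₀ = 7.4098/(1+0.11)^1 + 8.3953/(1+0.11)^2 + 95.1470/(1+0.11)^2 = 90.7128

CHF 90.71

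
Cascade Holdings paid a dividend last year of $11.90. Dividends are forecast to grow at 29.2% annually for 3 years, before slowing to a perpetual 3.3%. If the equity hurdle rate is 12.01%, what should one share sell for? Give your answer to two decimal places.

Two-stage DDM. Project D₁…D_3 at 0.292, terminal growth 0.033, discount at r = 0.1201.
D_1 = 15.3748
D_2 = 19.8642
D_3 = 25.6646
Terminal value at t=3: TV = D_4/(r−g) = 26.5115/(0.1201−0.033) = 304.3804
P₀ = 15.3748/(1+0.1201)^1 + 19.8642/(1+0.1201)^2 + 25.6646/(1+0.1201)^3 + 304.3804/(1+0.1201)^3 = 264.4157

$264.42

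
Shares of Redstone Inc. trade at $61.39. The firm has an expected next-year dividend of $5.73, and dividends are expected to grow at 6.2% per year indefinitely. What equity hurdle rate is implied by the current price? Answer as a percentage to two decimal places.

Rearranging the constant-growth DDM: r = D₁/P₀ + g.
r = 5.7300 / 61.39 + 0.062 = 0.09334 + 0.062 = 0.15534

15.53%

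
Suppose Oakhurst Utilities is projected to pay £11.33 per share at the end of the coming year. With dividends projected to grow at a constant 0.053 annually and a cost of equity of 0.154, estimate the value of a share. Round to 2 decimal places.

£112.18

Gordon growth model: P₀ = D₁/(r − g), with D₁ = 11.33 given directly.
P₀ = 11.3300 / (0.154 − 0.053) = 11.3300 / 0.101 = 112.1782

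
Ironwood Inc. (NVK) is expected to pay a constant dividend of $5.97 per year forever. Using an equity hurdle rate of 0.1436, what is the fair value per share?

Zero-growth DDM (perpetuity): P₀ = D/r = 5.97 / 0.1436 = 41.5738

$41.57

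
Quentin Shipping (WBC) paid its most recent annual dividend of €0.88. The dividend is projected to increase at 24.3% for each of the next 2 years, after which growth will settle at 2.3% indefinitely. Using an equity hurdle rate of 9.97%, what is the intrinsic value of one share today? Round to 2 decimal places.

Two-stage DDM. Project D₁…D_2 at 0.243, terminal growth 0.023, discount at r = 0.0997.
D_1 = 1.0938
D_2 = 1.3596
Terminal value at t=2: TV = D_3/(r−g) = 1.3909/(0.0997−0.023) = 18.1345
P₀ = 1.0938/(1+0.0997)^1 + 1.3596/(1+0.0997)^2 + 18.1345/(1+0.0997)^2 = 17.1143

€17.11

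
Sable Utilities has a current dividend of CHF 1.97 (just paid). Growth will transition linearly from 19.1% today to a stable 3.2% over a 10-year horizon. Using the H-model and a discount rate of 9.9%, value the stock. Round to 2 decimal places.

H-model: P₀ = D₀[(1+g_L) + H(g_S−g_L)]/(r−g_L), with H = 10/2 = 5.
P₀ = 1.97 × [(1+0.032) + 5×(0.191−0.032)] / (0.099−0.032)
   = 1.97 × 1.8270 / 0.067 = 53.7193

CHF 53.72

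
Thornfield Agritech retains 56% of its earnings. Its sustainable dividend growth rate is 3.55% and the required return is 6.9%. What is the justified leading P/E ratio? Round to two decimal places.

Payout ratio b = 1 − 0.56 = 0.44.
Justified leading P/E = b/(r−g) = 0.44/(0.069−0.0355) = 13.1343

13.13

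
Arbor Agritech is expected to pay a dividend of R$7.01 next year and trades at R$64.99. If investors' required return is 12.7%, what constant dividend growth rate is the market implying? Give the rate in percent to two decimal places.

From P₀ = D₁/(r − g), the implied growth is g = r − D₁/P₀.
g = 0.127 − 7.01/64.99 = 0.127 − 0.10786 = 0.01914

1.91%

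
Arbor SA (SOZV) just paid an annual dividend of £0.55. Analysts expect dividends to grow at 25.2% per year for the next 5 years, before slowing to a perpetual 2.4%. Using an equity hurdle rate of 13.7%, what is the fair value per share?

Two-stage DDM. Project D₁…D_5 at 0.252, terminal growth 0.024, discount at r = 0.137.
D_1 = 0.6886
D_2 = 0.8621
D_3 = 1.0794
D_4 = 1.3514
D_5 = 1.6919
Terminal value at t=5: TV = D_6/(r−g) = 1.7325/(0.137−0.024) = 15.3322
P₀ = 0.6886/(1+0.137)^1 + 0.8621/(1+0.137)^2 + 1.0794/(1+0.137)^3 + 1.3514/(1+0.137)^4 + 1.6919/(1+0.137)^5 + 15.3322/(1+0.137)^5 = 11.7745

£11.77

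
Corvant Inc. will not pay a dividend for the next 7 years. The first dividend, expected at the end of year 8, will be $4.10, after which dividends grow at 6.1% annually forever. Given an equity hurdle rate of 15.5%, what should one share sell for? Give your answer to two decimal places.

Deferred-dividend DDM. At t=7 the remaining stream is a growing perpetuity with first payment D_8 = 4.10.
V_7 = D_8/(r−g) = 4.10/(0.155−0.061) = 43.6170
P₀ = V_7/(1+r)^7 = 43.6170/(1+0.155)^7 = 15.9068

$15.91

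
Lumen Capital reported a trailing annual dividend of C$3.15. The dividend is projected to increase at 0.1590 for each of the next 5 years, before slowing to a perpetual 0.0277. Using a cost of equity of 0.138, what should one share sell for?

Two-stage DDM. Project D₁…D_5 at 0.159, terminal growth 0.0277, discount at r = 0.138.
D_1 = 3.6509
D_2 = 4.2313
D_3 = 4.9041
D_4 = 5.6839
D_5 = 6.5876
Terminal value at t=5: TV = D_6/(r−g) = 6.7701/(0.138−0.0277) = 61.3788
P₀ = 3.6509/(1+0.138)^1 + 4.2313/(1+0.138)^2 + 4.9041/(1+0.138)^3 + 5.6839/(1+0.138)^4 + 6.5876/(1+0.138)^5 + 61.3788/(1+0.138)^5 = 48.8030

C$48.80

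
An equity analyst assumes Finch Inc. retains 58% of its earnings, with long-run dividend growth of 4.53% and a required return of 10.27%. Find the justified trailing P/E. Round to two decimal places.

7.65

Payout ratio b = 1 − 0.58 = 0.42.
Justified trailing P/E = b(1+g)/(r−g) = 0.42×(1+0.0453)/(0.1027−0.0453) = 7.6485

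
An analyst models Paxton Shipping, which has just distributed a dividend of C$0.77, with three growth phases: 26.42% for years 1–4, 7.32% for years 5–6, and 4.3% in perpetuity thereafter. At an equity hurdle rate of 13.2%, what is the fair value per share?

C$18.92

Three-stage DDM. Project D₁…D_6; terminal Gordon value at t=6 with g = 0.043; discount at r = 0.132.
D_1 = 0.9734
D_2 = 1.2306
D_3 = 1.5557
D_4 = 1.9668
D_5 = 2.1107
D_6 = 2.2652
TV_6 = 2.3627/(0.132−0.043) = 26.5466
P₀ = Σ Dₜ/(1+r)ᵗ + TV_6/(1+r)^6 = 18.9189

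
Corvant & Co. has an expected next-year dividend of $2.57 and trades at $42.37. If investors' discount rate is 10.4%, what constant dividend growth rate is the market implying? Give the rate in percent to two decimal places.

From P₀ = D₁/(r − g), the implied growth is g = r − D₁/P₀.
g = 0.104 − 2.57/42.37 = 0.104 − 0.06066 = 0.04334

4.33%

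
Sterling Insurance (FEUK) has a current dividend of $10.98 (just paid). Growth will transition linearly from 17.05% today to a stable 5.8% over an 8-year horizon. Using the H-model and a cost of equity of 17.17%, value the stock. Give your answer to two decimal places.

$145.63

H-model: P₀ = D₀[(1+g_L) + H(g_S−g_L)]/(r−g_L), with H = 8/2 = 4.
P₀ = 10.98 × [(1+0.058) + 4×(0.1705−0.058)] / (0.1717−0.058)
   = 10.98 × 1.5080 / 0.1137 = 145.6274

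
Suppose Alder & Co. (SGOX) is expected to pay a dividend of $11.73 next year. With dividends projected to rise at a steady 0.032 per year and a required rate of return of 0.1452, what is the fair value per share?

Gordon growth model: P₀ = D₁/(r − g), with D₁ = 11.73 given directly.
P₀ = 11.7300 / (0.1452 − 0.032) = 11.7300 / 0.1132 = 103.6219

$103.62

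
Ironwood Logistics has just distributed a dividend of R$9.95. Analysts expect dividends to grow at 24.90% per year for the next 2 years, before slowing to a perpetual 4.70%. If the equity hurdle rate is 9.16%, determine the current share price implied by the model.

R$330.21

Two-stage DDM. Project D₁…D_2 at 0.249, terminal growth 0.047, discount at r = 0.0916.
D_1 = 12.4276
D_2 = 15.5220
Terminal value at t=2: TV = D_3/(r−g) = 16.2515/(0.0916−0.047) = 364.3844
P₀ = 12.4276/(1+0.0916)^1 + 15.5220/(1+0.0916)^2 + 364.3844/(1+0.0916)^2 = 330.2077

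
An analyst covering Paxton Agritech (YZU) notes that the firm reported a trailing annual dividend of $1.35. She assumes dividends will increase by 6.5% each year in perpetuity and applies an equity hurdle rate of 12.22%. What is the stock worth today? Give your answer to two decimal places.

Gordon growth model: P₀ = D₁/(r − g). D₁ = 1.35 × (1 + 0.065) = 1.4378.
P₀ = 1.4378 / (0.1222 − 0.065) = 1.4378 / 0.0572 = 25.1355

$25.14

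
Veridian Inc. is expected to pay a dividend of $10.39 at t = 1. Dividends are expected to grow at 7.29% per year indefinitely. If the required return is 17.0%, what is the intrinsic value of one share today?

$107.00

Gordon growth model: P₀ = D₁/(r − g), with D₁ = 10.39 given directly.
P₀ = 10.3900 / (0.17 − 0.0729) = 10.3900 / 0.0971 = 107.0031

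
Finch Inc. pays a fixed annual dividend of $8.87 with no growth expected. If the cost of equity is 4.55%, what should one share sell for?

$194.95

Zero-growth DDM (perpetuity): P₀ = D/r = 8.87 / 0.0455 = 194.9451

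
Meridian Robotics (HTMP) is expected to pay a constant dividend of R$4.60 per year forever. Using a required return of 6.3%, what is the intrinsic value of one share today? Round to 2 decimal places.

Zero-growth DDM (perpetuity): P₀ = D/r = 4.60 / 0.063 = 73.0159

R$73.02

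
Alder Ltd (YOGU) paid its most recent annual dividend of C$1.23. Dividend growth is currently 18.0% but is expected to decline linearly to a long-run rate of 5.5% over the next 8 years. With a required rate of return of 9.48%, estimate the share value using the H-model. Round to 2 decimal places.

H-model: P₀ = D₀[(1+g_L) + H(g_S−g_L)]/(r−g_L), with H = 8/2 = 4.
P₀ = 1.23 × [(1+0.055) + 4×(0.18−0.055)] / (0.0948−0.055)
   = 1.23 × 1.5550 / 0.0398 = 48.0565

C$48.06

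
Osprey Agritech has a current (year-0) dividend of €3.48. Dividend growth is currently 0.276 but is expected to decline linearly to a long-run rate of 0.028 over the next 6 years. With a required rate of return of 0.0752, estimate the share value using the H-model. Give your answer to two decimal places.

€130.65

H-model: P₀ = D₀[(1+g_L) + H(g_S−g_L)]/(r−g_L), with H = 6/2 = 3.
P₀ = 3.48 × [(1+0.028) + 3×(0.276−0.028)] / (0.0752−0.028)
   = 3.48 × 1.7720 / 0.0472 = 130.6475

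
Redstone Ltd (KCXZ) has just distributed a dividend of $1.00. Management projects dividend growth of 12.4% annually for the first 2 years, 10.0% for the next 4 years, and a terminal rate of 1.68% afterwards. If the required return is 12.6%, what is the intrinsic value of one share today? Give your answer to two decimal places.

$14.21

Three-stage DDM. Project D₁…D_6; terminal Gordon value at t=6 with g = 0.0168; discount at r = 0.126.
D_1 = 1.1240
D_2 = 1.2634
D_3 = 1.3897
D_4 = 1.5287
D_5 = 1.6816
D_6 = 1.8497
TV_6 = 1.8808/(0.126−0.0168) = 17.2233
P₀ = Σ Dₜ/(1+r)ᵗ + TV_6/(1+r)^6 = 14.2062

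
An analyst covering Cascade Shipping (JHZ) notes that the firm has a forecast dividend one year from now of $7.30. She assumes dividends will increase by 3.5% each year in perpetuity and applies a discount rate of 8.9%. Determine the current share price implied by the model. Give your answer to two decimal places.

Gordon growth model: P₀ = D₁/(r − g), with D₁ = 7.30 given directly.
P₀ = 7.3000 / (0.089 − 0.035) = 7.3000 / 0.054 = 135.1852

$135.19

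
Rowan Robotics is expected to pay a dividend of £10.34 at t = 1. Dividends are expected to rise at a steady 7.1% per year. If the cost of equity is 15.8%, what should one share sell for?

Gordon growth model: P₀ = D₁/(r − g), with D₁ = 10.34 given directly.
P₀ = 10.3400 / (0.158 − 0.071) = 10.3400 / 0.087 = 118.8506

£118.85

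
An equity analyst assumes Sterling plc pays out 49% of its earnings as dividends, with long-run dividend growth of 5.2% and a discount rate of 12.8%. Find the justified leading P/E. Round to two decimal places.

Justified leading P/E = b/(r−g) = 0.49/(0.128−0.052) = 6.4474

6.45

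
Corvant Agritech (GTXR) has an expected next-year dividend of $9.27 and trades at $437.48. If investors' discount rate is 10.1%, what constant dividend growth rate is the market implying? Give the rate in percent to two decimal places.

From P₀ = D₁/(r − g), the implied growth is g = r − D₁/P₀.
g = 0.101 − 9.27/437.48 = 0.101 − 0.02119 = 0.07981

7.98%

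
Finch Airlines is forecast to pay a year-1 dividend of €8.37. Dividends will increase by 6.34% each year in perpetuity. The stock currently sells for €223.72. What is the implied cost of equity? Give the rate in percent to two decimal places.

Rearranging the constant-growth DDM: r = D₁/P₀ + g.
r = 8.3700 / 223.72 + 0.0634 = 0.03741 + 0.0634 = 0.10081

10.08%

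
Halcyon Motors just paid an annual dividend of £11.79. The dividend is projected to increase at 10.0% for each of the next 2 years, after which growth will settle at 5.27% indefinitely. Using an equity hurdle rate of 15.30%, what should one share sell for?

£134.61

Two-stage DDM. Project D₁…D_2 at 0.1, terminal growth 0.0527, discount at r = 0.153.
D_1 = 12.9690
D_2 = 14.2659
Terminal value at t=2: TV = D_3/(r−g) = 15.0177/(0.153−0.0527) = 149.7279
P₀ = 12.9690/(1+0.153)^1 + 14.2659/(1+0.153)^2 + 149.7279/(1+0.153)^2 = 134.6065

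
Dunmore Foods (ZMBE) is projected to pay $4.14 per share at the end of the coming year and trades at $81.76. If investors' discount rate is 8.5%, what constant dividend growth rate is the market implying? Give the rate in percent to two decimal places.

3.44%

From P₀ = D₁/(r − g), the implied growth is g = r − D₁/P₀.
g = 0.085 − 4.14/81.76 = 0.085 − 0.05064 = 0.03436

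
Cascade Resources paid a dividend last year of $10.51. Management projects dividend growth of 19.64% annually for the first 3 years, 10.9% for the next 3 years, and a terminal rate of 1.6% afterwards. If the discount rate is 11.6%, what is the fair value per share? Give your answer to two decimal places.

Three-stage DDM. Project D₁…D_6; terminal Gordon value at t=6 with g = 0.016; discount at r = 0.116.
D_1 = 12.5742
D_2 = 15.0437
D_3 = 17.9983
D_4 = 19.9601
D_5 = 22.1358
D_6 = 24.5486
TV_6 = 24.9414/(0.116−0.016) = 249.4137
P₀ = Σ Dₜ/(1+r)ᵗ + TV_6/(1+r)^6 = 203.7598

$203.76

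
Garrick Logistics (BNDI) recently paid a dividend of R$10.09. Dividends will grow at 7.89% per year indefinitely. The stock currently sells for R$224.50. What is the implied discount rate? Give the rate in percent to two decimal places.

Rearranging the constant-growth DDM: r = D₁/P₀ + g.
D₁ = 10.09 × (1 + 0.0789) = 10.8861.
r = 10.8861 / 224.50 + 0.0789 = 0.04849 + 0.0789 = 0.12739

12.74%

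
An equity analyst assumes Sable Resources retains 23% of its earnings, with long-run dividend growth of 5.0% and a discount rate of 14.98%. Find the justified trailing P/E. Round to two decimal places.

Payout ratio b = 1 − 0.23 = 0.77.
Justified trailing P/E = b(1+g)/(r−g) = 0.77×(1+0.05)/(0.1498−0.05) = 8.1012

8.10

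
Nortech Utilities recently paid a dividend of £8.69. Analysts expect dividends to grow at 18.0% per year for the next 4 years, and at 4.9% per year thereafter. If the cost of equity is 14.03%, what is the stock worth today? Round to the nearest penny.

Two-stage DDM. Project D₁…D_4 at 0.18, terminal growth 0.049, discount at r = 0.1403.
D_1 = 10.2542
D_2 = 12.1000
D_3 = 14.2779
D_4 = 16.8480
Terminal value at t=4: TV = D_5/(r−g) = 17.6735/(0.1403−0.049) = 193.5764
P₀ = 10.2542/(1+0.1403)^1 + 12.1000/(1+0.1403)^2 + 14.2779/(1+0.1403)^3 + 16.8480/(1+0.1403)^4 + 193.5764/(1+0.1403)^4 = 152.3849

£152.38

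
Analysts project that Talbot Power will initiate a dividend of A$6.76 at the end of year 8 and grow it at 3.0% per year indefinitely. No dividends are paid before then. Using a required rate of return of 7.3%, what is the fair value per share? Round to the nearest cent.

A$96.00

Deferred-dividend DDM. At t=7 the remaining stream is a growing perpetuity with first payment D_8 = 6.76.
V_7 = D_8/(r−g) = 6.76/(0.073−0.03) = 157.2093
P₀ = V_7/(1+r)^7 = 157.2093/(1+0.073)^7 = 96.0020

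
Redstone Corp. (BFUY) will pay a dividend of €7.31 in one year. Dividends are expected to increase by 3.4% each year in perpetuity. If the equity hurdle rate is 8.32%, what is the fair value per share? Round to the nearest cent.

€148.58

Gordon growth model: P₀ = D₁/(r − g), with D₁ = 7.31 given directly.
P₀ = 7.3100 / (0.0832 − 0.034) = 7.3100 / 0.0492 = 148.5772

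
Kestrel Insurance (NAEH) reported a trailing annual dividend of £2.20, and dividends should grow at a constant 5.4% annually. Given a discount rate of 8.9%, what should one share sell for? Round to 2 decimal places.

Gordon growth model: P₀ = D₁/(r − g). D₁ = 2.20 × (1 + 0.054) = 2.3188.
P₀ = 2.3188 / (0.089 − 0.054) = 2.3188 / 0.035 = 66.2514

£66.25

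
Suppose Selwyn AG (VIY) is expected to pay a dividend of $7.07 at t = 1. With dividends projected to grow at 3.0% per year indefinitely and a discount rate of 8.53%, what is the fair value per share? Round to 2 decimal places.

$127.85

Gordon growth model: P₀ = D₁/(r − g), with D₁ = 7.07 given directly.
P₀ = 7.0700 / (0.0853 − 0.03) = 7.0700 / 0.0553 = 127.8481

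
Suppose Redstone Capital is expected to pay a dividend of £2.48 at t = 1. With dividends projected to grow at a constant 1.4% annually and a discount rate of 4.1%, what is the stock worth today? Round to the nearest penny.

Gordon growth model: P₀ = D₁/(r − g), with D₁ = 2.48 given directly.
P₀ = 2.4800 / (0.041 − 0.014) = 2.4800 / 0.027 = 91.8519

£91.85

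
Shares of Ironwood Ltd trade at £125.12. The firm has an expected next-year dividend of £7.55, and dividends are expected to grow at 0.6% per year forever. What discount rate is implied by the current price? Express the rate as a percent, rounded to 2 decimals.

Rearranging the constant-growth DDM: r = D₁/P₀ + g.
r = 7.5500 / 125.12 + 0.006 = 0.06034 + 0.006 = 0.06634

6.63%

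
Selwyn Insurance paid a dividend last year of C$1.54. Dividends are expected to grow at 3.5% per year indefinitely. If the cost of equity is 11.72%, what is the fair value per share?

Gordon growth model: P₀ = D₁/(r − g). D₁ = 1.54 × (1 + 0.035) = 1.5939.
P₀ = 1.5939 / (0.1172 − 0.035) = 1.5939 / 0.0822 = 19.3905

C$19.39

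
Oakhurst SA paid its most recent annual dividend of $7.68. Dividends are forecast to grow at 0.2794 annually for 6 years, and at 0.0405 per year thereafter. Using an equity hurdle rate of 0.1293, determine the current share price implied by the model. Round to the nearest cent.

Two-stage DDM. Project D₁…D_6 at 0.2794, terminal growth 0.0405, discount at r = 0.1293.
D_1 = 9.8258
D_2 = 12.5711
D_3 = 16.0835
D_4 = 20.5772
D_5 = 26.3265
D_6 = 33.6821
Terminal value at t=6: TV = D_7/(r−g) = 35.0462/(0.1293−0.0405) = 394.6648
P₀ = 9.8258/(1+0.1293)^1 + 12.5711/(1+0.1293)^2 + 16.0835/(1+0.1293)^3 + 20.5772/(1+0.1293)^4 + 26.3265/(1+0.1293)^5 + 33.6821/(1+0.1293)^6 + 394.6648/(1+0.1293)^6 = 263.2198

$263.22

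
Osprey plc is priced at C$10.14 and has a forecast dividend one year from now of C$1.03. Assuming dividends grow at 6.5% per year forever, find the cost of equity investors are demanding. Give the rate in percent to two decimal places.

Rearranging the constant-growth DDM: r = D₁/P₀ + g.
r = 1.0300 / 10.14 + 0.065 = 0.10158 + 0.065 = 0.16658

16.66%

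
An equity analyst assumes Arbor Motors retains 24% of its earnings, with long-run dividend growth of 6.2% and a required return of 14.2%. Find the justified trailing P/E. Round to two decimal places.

Payout ratio b = 1 − 0.24 = 0.76.
Justified trailing P/E = b(1+g)/(r−g) = 0.76×(1+0.062)/(0.142−0.062) = 10.0890

10.09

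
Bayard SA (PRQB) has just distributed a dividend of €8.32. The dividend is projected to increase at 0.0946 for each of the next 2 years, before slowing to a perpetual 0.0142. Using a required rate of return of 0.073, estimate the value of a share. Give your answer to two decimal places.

€166.49

Two-stage DDM. Project D₁…D_2 at 0.0946, terminal growth 0.0142, discount at r = 0.073.
D_1 = 9.1071
D_2 = 9.9686
Terminal value at t=2: TV = D_3/(r−g) = 10.1102/(0.073−0.0142) = 171.9414
P₀ = 9.1071/(1+0.073)^1 + 9.9686/(1+0.073)^2 + 171.9414/(1+0.073)^2 = 166.4875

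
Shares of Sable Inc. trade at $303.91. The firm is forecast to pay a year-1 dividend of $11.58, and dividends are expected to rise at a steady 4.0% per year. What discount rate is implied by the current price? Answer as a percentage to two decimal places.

7.81%

Rearranging the constant-growth DDM: r = D₁/P₀ + g.
r = 11.5800 / 303.91 + 0.04 = 0.03810 + 0.04 = 0.07810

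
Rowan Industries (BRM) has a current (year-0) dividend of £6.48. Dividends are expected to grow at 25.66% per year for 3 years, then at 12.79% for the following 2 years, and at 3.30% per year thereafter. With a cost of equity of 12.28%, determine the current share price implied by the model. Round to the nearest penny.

£148.19

Three-stage DDM. Project D₁…D_5; terminal Gordon value at t=5 with g = 0.033; discount at r = 0.1228.
D_1 = 8.1428
D_2 = 10.2322
D_3 = 12.8578
D_4 = 14.5023
D_5 = 16.3571
TV_5 = 16.8969/(0.1228−0.033) = 188.1618
P₀ = Σ Dₜ/(1+r)ᵗ + TV_5/(1+r)^5 = 148.1868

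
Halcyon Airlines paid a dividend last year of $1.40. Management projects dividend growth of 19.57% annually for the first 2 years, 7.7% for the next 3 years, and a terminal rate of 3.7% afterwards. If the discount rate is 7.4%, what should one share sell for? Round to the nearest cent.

$57.57

Three-stage DDM. Project D₁…D_5; terminal Gordon value at t=5 with g = 0.037; discount at r = 0.074.
D_1 = 1.6740
D_2 = 2.0016
D_3 = 2.1557
D_4 = 2.3217
D_5 = 2.5005
TV_5 = 2.5930/(0.074−0.037) = 70.0804
P₀ = Σ Dₜ/(1+r)ᵗ + TV_5/(1+r)^5 = 57.5716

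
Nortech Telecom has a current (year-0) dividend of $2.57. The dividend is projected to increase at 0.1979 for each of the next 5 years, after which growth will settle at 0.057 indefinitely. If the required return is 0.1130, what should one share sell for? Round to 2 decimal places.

$86.16

Two-stage DDM. Project D₁…D_5 at 0.1979, terminal growth 0.057, discount at r = 0.113.
D_1 = 3.0786
D_2 = 3.6879
D_3 = 4.4177
D_4 = 5.2919
D_5 = 6.3392
Terminal value at t=5: TV = D_6/(r−g) = 6.7006/(0.113−0.057) = 119.6528
P₀ = 3.0786/(1+0.113)^1 + 3.6879/(1+0.113)^2 + 4.4177/(1+0.113)^3 + 5.2919/(1+0.113)^4 + 6.3392/(1+0.113)^5 + 119.6528/(1+0.113)^5 = 86.1636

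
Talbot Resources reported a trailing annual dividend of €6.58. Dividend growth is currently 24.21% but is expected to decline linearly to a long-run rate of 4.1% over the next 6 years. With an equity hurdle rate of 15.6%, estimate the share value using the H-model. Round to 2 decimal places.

H-model: P₀ = D₀[(1+g_L) + H(g_S−g_L)]/(r−g_L), with H = 6/2 = 3.
P₀ = 6.58 × [(1+0.041) + 3×(0.2421−0.041)] / (0.156−0.041)
   = 6.58 × 1.6443 / 0.115 = 94.0826

€94.08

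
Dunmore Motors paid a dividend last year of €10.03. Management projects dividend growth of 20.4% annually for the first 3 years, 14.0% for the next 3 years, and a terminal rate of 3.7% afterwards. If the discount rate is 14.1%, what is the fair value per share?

Three-stage DDM. Project D₁…D_6; terminal Gordon value at t=6 with g = 0.037; discount at r = 0.141.
D_1 = 12.0761
D_2 = 14.5396
D_3 = 17.5057
D_4 = 19.9565
D_5 = 22.7505
D_6 = 25.9355
TV_6 = 26.8951/(0.141−0.037) = 258.6071
P₀ = Σ Dₜ/(1+r)ᵗ + TV_6/(1+r)^6 = 186.0291

€186.03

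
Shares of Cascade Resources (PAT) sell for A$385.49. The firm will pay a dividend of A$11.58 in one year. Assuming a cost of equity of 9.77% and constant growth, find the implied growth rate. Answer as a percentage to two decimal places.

From P₀ = D₁/(r − g), the implied growth is g = r − D₁/P₀.
g = 0.0977 − 11.58/385.49 = 0.0977 − 0.03004 = 0.06766

6.77%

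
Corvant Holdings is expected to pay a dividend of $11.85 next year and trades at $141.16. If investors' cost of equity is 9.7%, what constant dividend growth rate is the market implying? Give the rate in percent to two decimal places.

From P₀ = D₁/(r − g), the implied growth is g = r − D₁/P₀.
g = 0.097 − 11.85/141.16 = 0.097 − 0.08395 = 0.01305

1.31%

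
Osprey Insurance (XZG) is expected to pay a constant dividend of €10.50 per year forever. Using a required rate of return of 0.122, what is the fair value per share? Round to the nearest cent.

Zero-growth DDM (perpetuity): P₀ = D/r = 10.50 / 0.122 = 86.0656

€86.07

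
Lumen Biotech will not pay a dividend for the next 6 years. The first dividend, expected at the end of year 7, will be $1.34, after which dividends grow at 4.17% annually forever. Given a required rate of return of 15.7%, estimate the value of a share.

$4.84

Deferred-dividend DDM. At t=6 the remaining stream is a growing perpetuity with first payment D_7 = 1.34.
V_6 = D_7/(r−g) = 1.34/(0.157−0.0417) = 11.6219
P₀ = V_6/(1+r)^6 = 11.6219/(1+0.157)^6 = 4.8448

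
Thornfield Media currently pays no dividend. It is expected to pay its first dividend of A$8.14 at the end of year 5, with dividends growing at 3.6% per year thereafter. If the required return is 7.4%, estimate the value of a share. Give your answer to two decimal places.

A$161.00

Deferred-dividend DDM. At t=4 the remaining stream is a growing perpetuity with first payment D_5 = 8.14.
V_4 = D_5/(r−g) = 8.14/(0.074−0.036) = 214.2105
P₀ = V_4/(1+r)^4 = 214.2105/(1+0.074)^4 = 160.9992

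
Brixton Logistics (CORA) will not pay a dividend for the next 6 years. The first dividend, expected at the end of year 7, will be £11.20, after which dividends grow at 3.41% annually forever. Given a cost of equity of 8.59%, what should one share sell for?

Deferred-dividend DDM. At t=6 the remaining stream is a growing perpetuity with first payment D_7 = 11.20.
V_6 = D_7/(r−g) = 11.20/(0.0859−0.0341) = 216.2162
P₀ = V_6/(1+r)^6 = 216.2162/(1+0.0859)^6 = 131.8710

£131.87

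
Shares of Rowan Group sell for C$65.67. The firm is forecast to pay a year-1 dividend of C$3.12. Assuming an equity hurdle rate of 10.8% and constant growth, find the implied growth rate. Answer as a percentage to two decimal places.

6.05%

From P₀ = D₁/(r − g), the implied growth is g = r − D₁/P₀.
g = 0.108 − 3.12/65.67 = 0.108 − 0.04751 = 0.06049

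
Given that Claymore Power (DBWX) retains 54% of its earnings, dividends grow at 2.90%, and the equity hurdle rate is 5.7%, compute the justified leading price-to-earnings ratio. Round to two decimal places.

Payout ratio b = 1 − 0.54 = 0.46.
Justified leading P/E = b/(r−g) = 0.46/(0.057−0.029) = 16.4286

16.43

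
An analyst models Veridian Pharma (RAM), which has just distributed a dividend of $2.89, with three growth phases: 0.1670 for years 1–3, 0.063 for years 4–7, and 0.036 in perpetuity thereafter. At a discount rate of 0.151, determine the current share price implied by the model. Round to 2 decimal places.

Three-stage DDM. Project D₁…D_7; terminal Gordon value at t=7 with g = 0.036; discount at r = 0.151.
D_1 = 3.3726
D_2 = 3.9359
D_3 = 4.5931
D_4 = 4.8825
D_5 = 5.1901
D_6 = 5.5171
D_7 = 5.8647
TV_7 = 6.0758/(0.151−0.036) = 52.8330
P₀ = Σ Dₜ/(1+r)ᵗ + TV_7/(1+r)^7 = 38.5700

$38.57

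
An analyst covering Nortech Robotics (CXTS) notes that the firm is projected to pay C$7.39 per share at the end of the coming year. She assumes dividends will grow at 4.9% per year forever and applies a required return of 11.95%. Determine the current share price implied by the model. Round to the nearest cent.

C$104.82

Gordon growth model: P₀ = D₁/(r − g), with D₁ = 7.39 given directly.
P₀ = 7.3900 / (0.1195 − 0.049) = 7.3900 / 0.0705 = 104.8227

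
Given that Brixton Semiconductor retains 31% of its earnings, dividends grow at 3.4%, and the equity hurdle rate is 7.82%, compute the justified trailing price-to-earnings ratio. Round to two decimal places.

16.14

Payout ratio b = 1 − 0.31 = 0.69.
Justified trailing P/E = b(1+g)/(r−g) = 0.69×(1+0.034)/(0.0782−0.034) = 16.1416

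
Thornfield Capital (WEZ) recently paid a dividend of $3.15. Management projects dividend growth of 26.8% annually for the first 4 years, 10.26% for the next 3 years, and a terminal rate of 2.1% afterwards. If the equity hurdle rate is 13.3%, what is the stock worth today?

$72.39

Three-stage DDM. Project D₁…D_7; terminal Gordon value at t=7 with g = 0.021; discount at r = 0.133.
D_1 = 3.9942
D_2 = 5.0646
D_3 = 6.4220
D_4 = 8.1431
D_5 = 8.9785
D_6 = 9.8997
D_7 = 10.9154
TV_7 = 11.1447/(0.133−0.021) = 99.5060
P₀ = Σ Dₜ/(1+r)ᵗ + TV_7/(1+r)^7 = 72.3895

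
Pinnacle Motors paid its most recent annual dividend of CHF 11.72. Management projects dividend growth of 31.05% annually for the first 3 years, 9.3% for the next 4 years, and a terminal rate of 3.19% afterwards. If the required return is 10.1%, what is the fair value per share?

Three-stage DDM. Project D₁…D_7; terminal Gordon value at t=7 with g = 0.0319; discount at r = 0.101.
D_1 = 15.3591
D_2 = 20.1280
D_3 = 26.3778
D_4 = 28.8309
D_5 = 31.5122
D_6 = 34.4429
D_7 = 37.6460
TV_7 = 38.8470/(0.101−0.0319) = 562.1845
P₀ = Σ Dₜ/(1+r)ᵗ + TV_7/(1+r)^7 = 414.6098

CHF 414.61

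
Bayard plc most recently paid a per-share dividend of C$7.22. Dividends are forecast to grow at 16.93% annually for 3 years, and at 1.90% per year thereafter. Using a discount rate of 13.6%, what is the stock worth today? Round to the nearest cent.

C$91.53

Two-stage DDM. Project D₁…D_3 at 0.1693, terminal growth 0.019, discount at r = 0.136.
D_1 = 8.4423
D_2 = 9.8716
D_3 = 11.5429
Terminal value at t=3: TV = D_4/(r−g) = 11.7622/(0.136−0.019) = 100.5318
P₀ = 8.4423/(1+0.136)^1 + 9.8716/(1+0.136)^2 + 11.5429/(1+0.136)^3 + 100.5318/(1+0.136)^3 = 91.5303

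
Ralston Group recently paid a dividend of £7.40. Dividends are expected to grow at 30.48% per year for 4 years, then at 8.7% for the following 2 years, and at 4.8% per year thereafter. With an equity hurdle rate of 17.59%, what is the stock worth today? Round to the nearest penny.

Three-stage DDM. Project D₁…D_6; terminal Gordon value at t=6 with g = 0.048; discount at r = 0.1759.
D_1 = 9.6555
D_2 = 12.5985
D_3 = 16.4386
D_4 = 21.4490
D_5 = 23.3151
D_6 = 25.3435
TV_6 = 26.5600/(0.1759−0.048) = 207.6621
P₀ = Σ Dₜ/(1+r)ᵗ + TV_6/(1+r)^6 = 137.1550

£137.16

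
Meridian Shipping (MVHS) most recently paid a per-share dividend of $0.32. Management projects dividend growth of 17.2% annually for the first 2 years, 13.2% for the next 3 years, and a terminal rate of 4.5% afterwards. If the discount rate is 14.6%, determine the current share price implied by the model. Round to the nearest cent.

Three-stage DDM. Project D₁…D_5; terminal Gordon value at t=5 with g = 0.045; discount at r = 0.146.
D_1 = 0.3750
D_2 = 0.4395
D_3 = 0.4976
D_4 = 0.5632
D_5 = 0.6376
TV_5 = 0.6663/(0.146−0.045) = 6.5969
P₀ = Σ Dₜ/(1+r)ᵗ + TV_5/(1+r)^5 = 4.9791

$4.98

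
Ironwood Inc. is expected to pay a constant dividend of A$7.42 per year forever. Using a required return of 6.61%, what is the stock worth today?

Zero-growth DDM (perpetuity): P₀ = D/r = 7.42 / 0.0661 = 112.2542

A$112.25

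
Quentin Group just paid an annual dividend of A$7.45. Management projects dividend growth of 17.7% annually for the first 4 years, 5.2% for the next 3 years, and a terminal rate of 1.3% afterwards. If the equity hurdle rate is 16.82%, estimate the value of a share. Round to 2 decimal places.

A$85.70

Three-stage DDM. Project D₁…D_7; terminal Gordon value at t=7 with g = 0.013; discount at r = 0.1682.
D_1 = 8.7687
D_2 = 10.3207
D_3 = 12.1475
D_4 = 14.2976
D_5 = 15.0410
D_6 = 15.8232
D_7 = 16.6460
TV_7 = 16.8624/(0.1682−0.013) = 108.6493
P₀ = Σ Dₜ/(1+r)ᵗ + TV_7/(1+r)^7 = 85.7048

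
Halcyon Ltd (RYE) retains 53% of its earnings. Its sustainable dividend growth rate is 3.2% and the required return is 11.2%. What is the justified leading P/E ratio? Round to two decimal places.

5.88

Payout ratio b = 1 − 0.53 = 0.47.
Justified leading P/E = b/(r−g) = 0.47/(0.112−0.032) = 5.8750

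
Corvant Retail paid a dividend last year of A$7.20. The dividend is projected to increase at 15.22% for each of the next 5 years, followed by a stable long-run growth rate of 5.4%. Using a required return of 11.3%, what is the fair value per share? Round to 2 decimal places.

A$192.91

Two-stage DDM. Project D₁…D_5 at 0.1522, terminal growth 0.054, discount at r = 0.113.
D_1 = 8.2958
D_2 = 9.5585
D_3 = 11.0133
D_4 = 12.6895
D_5 = 14.6208
Terminal value at t=5: TV = D_6/(r−g) = 15.4103/(0.113−0.054) = 261.1923
P₀ = 8.2958/(1+0.113)^1 + 9.5585/(1+0.113)^2 + 11.0133/(1+0.113)^3 + 12.6895/(1+0.113)^4 + 14.6208/(1+0.113)^5 + 261.1923/(1+0.113)^5 = 192.9143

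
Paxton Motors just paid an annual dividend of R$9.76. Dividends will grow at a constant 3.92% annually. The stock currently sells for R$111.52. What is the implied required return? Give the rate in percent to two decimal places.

Rearranging the constant-growth DDM: r = D₁/P₀ + g.
D₁ = 9.76 × (1 + 0.0392) = 10.1426.
r = 10.1426 / 111.52 + 0.0392 = 0.09095 + 0.0392 = 0.13015

13.01%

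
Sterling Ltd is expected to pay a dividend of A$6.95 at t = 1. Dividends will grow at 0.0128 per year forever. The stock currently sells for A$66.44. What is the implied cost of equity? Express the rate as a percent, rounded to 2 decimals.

11.74%

Rearranging the constant-growth DDM: r = D₁/P₀ + g.
r = 6.9500 / 66.44 + 0.0128 = 0.10461 + 0.0128 = 0.11741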